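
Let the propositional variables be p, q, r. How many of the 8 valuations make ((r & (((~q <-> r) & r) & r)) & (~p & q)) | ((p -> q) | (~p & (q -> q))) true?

6

Initial set: {(((r & (((~q <-> r) & r) & r)) & (~p & q)) | ((p -> q) | (~p & (q -> q))))}.
(((r & (((~q <-> r) & r) & r)) & (~p & q)) | ((p -> q) | (~p & (q -> q)))): β-rule — branch into ((r & (((~q <-> r) & r) & r)) & (~p & q))  //  ((p -> q) | (~p & (q -> q))).
  branch 1 (add ((r & (((~q <-> r) & r) & r)) & (~p & q))):
    ((r & (((~q <-> r) & r) & r)) & (~p & q)): α-rule — add (r & (((~q <-> r) & r) & r)), (~p & q).
    (r & (((~q <-> r) & r) & r)): α-rule — add r, (((~q <-> r) & r) & r).
    (~p & q): α-rule — add ~p, q.
    (((~q <-> r) & r) & r): α-rule — add ((~q <-> r) & r), r.
    ((~q <-> r) & r): α-rule — add (~q <-> r), r.
    (~q <-> r): β-rule — branch into ~q, r  //  ~~q, ~r.
      branch 1.1 (add ~q, r):
        × closes — contains both q and ~q.
      branch 1.2 (add ~~q, ~r):
        × closes — contains both r and ~r.
  branch 2 (add ((p -> q) | (~p & (q -> q)))):
    ((p -> q) | (~p & (q -> q))): β-rule — branch into (p -> q)  //  (~p & (q -> q)).
      branch 2.1 (add (p -> q)):
        (p -> q): β-rule — branch into ~p  //  q.
          branch 2.1.1 (add ~p):
            ○ open, literals {p=0}.
          branch 2.1.2 (add q):
            ○ open, literals {q=1}.
      branch 2.2 (add (~p & (q -> q))):
        (~p & (q -> q)): α-rule — add ~p, (q -> q).
        (q -> q): β-rule — branch into ~q  //  q.
          branch 2.2.1 (add ~q):
            ○ open, literals {p=0, q=0}.
          branch 2.2.2 (add q):
            ○ open, literals {p=0, q=1}.
2 branches closed, 4 open.
Each open branch fixes some atoms; the unmentioned ones are free. Counting distinct full assignments: branch {p=0} (q, r) contributes 4 new; branch {q=1} (p, r) contributes 2 new; branch {p=0, q=0} (r) contributes 0 new; branch {p=0, q=1} (r) contributes 0 new. Total: 6.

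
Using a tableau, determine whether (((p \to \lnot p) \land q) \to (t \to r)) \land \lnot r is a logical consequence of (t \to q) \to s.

No

Initial set: {((t \to q) \to s); \lnot ((((p \to \lnot p) \land q) \to (t \to r)) \land \lnot r)}.
((t \to q) \to s): β-rule — branch into \lnot (t \to q)  //  s.
  branch 1 (add \lnot (t \to q)):
    \lnot (t \to q): α-rule — add t, \lnot q.
    \lnot ((((p \to \lnot p) \land q) \to (t \to r)) \land \lnot r): β-rule — branch into \lnot (((p \to \lnot p) \land q) \to (t \to r))  //  \lnot \lnot r.
      branch 1.1 (add \lnot (((p \to \lnot p) \land q) \to (t \to r))):
        \lnot (((p \to \lnot p) \land q) \to (t \to r)): α-rule — add ((p \to \lnot p) \land q), \lnot (t \to r).
        ((p \to \lnot p) \land q): α-rule — add (p \to \lnot p), q.
        × closes — contains both q and \lnot q.
      branch 1.2 (add \lnot \lnot r):
        ○ open, literals {q=0, r=1, t=1}.
  branch 2 (add s):
    \lnot ((((p \to \lnot p) \land q) \to (t \to r)) \land \lnot r): β-rule — branch into \lnot (((p \to \lnot p) \land q) \to (t \to r))  //  \lnot \lnot r.
      branch 2.1 (add \lnot (((p \to \lnot p) \land q) \to (t \to r))):
        \lnot (((p \to \lnot p) \land q) \to (t \to r)): α-rule — add ((p \to \lnot p) \land q), \lnot (t \to r).
        ((p \to \lnot p) \land q): α-rule — add (p \to \lnot p), q.
        \lnot (t \to r): α-rule — add t, \lnot r.
        (p \to \lnot p): β-rule — branch into \lnot p  //  \lnot p.
          branch 2.1.1 (add \lnot p):
            ○ open, literals {p=0, q=1, r=0, s=1, t=1}.
          branch 2.1.2 (add \lnot p):
            ○ open, literals {p=0, q=1, r=0, s=1, t=1}.
      branch 2.2 (add \lnot \lnot r):
        ○ open, literals {r=1, s=1}.
1 branch closed, 4 open.
An open branch gives a countermodel: q=0, r=1, t=1 (unmentioned atoms arbitrary); the premises hold there but the conclusion fails.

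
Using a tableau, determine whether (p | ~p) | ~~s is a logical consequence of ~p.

Initial set: {~p; ~((p | ~p) | ~~s)}.
~((p | ~p) | ~~s): α-rule — add ~(p | ~p), ~~~s.
~(p | ~p): α-rule — add ~p, ~~p.
× closes — contains both p and ~p.
All 1 branch closes.
Every branch closed, so the premises entail the conclusion.

Yes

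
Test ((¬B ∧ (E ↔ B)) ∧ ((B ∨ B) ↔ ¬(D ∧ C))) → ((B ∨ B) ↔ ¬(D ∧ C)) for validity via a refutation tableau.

Assume the negation and expand:
Initial set: {¬(((¬B ∧ (E ↔ B)) ∧ ((B ∨ B) ↔ ¬(D ∧ C))) → ((B ∨ B) ↔ ¬(D ∧ C)))}.
¬(((¬B ∧ (E ↔ B)) ∧ ((B ∨ B) ↔ ¬(D ∧ C))) → ((B ∨ B) ↔ ¬(D ∧ C))): α-rule — add ((¬B ∧ (E ↔ B)) ∧ ((B ∨ B) ↔ ¬(D ∧ C))), ¬((B ∨ B) ↔ ¬(D ∧ C)).
((¬B ∧ (E ↔ B)) ∧ ((B ∨ B) ↔ ¬(D ∧ C))): α-rule — add (¬B ∧ (E ↔ B)), ((B ∨ B) ↔ ¬(D ∧ C)).
(¬B ∧ (E ↔ B)): α-rule — add ¬B, (E ↔ B).
¬((B ∨ B) ↔ ¬(D ∧ C)): β-rule — branch into (B ∨ B), ¬¬(D ∧ C)  //  ¬(B ∨ B), ¬(D ∧ C).
  branch 1 (add (B ∨ B), ¬¬(D ∧ C)):
    ¬¬(D ∧ C): α-rule — add D, C.
    ((B ∨ B) ↔ ¬(D ∧ C)): β-rule — branch into (B ∨ B), ¬(D ∧ C)  //  ¬(B ∨ B), ¬¬(D ∧ C).
      branch 1.1 (add (B ∨ B), ¬(D ∧ C)):
        (E ↔ B): β-rule — branch into E, B  //  ¬E, ¬B.
          branch 1.1.1 (add E, B):
            × closes — contains both B and ¬B.
          branch 1.1.2 (add ¬E, ¬B):
            (B ∨ B): β-rule — branch into B  //  B.
              branch 1.1.2.1 (add B):
                × closes — contains both B and ¬B.
              branch 1.1.2.2 (add B):
                × closes — contains both B and ¬B.
      branch 1.2 (add ¬(B ∨ B), ¬¬(D ∧ C)):
        ¬(B ∨ B): α-rule — add ¬B, ¬B.
        ¬¬(D ∧ C): α-rule — add D, C.
        (E ↔ B): β-rule — branch into E, B  //  ¬E, ¬B.
          branch 1.2.1 (add E, B):
            × closes — contains both B and ¬B.
          branch 1.2.2 (add ¬E, ¬B):
            (B ∨ B): β-rule — branch into B  //  B.
              branch 1.2.2.1 (add B):
                × closes — contains both B and ¬B.
              branch 1.2.2.2 (add B):
                × closes — contains both B and ¬B.
  branch 2 (add ¬(B ∨ B), ¬(D ∧ C)):
    ¬(B ∨ B): α-rule — add ¬B, ¬B.
    ((B ∨ B) ↔ ¬(D ∧ C)): β-rule — branch into (B ∨ B), ¬(D ∧ C)  //  ¬(B ∨ B), ¬¬(D ∧ C).
      branch 2.1 (add (B ∨ B), ¬(D ∧ C)):
        (E ↔ B): β-rule — branch into E, B  //  ¬E, ¬B.
          branch 2.1.1 (add E, B):
            × closes — contains both B and ¬B.
          branch 2.1.2 (add ¬E, ¬B):
            ¬(D ∧ C): β-rule — branch into ¬D  //  ¬C.
              branch 2.1.2.1 (add ¬D):
                (B ∨ B): β-rule — branch into B  //  B.
                  branch 2.1.2.1.1 (add B):
                    × closes — contains both B and ¬B.
                  branch 2.1.2.1.2 (add B):
                    × closes — contains both B and ¬B.
              branch 2.1.2.2 (add ¬C):
                (B ∨ B): β-rule — branch into B  //  B.
                  branch 2.1.2.2.1 (add B):
                    × closes — contains both B and ¬B.
                  branch 2.1.2.2.2 (add B):
                    × closes — contains both B and ¬B.
      branch 2.2 (add ¬(B ∨ B), ¬¬(D ∧ C)):
        ¬(B ∨ B): α-rule — add ¬B, ¬B.
        ¬¬(D ∧ C): α-rule — add D, C.
        (E ↔ B): β-rule — branch into E, B  //  ¬E, ¬B.
          branch 2.2.1 (add E, B):
            × closes — contains both B and ¬B.
          branch 2.2.2 (add ¬E, ¬B):
            ¬(D ∧ C): β-rule — branch into ¬D  //  ¬C.
              branch 2.2.2.1 (add ¬D):
                × closes — contains both D and ¬D.
              branch 2.2.2.2 (add ¬C):
                × closes — contains both C and ¬C.
All 14 branches close.
Every branch closed, so the negation is unsatisfiable and the formula is valid.

Valid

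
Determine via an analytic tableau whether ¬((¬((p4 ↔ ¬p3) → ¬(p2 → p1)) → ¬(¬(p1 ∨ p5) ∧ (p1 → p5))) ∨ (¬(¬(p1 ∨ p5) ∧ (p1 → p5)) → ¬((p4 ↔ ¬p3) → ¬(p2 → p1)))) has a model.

Unsatisfiable

Initial set: {¬((¬((p4 ↔ ¬p3) → ¬(p2 → p1)) → ¬(¬(p1 ∨ p5) ∧ (p1 → p5))) ∨ (¬(¬(p1 ∨ p5) ∧ (p1 → p5)) → ¬((p4 ↔ ¬p3) → ¬(p2 → p1))))}.
¬((¬((p4 ↔ ¬p3) → ¬(p2 → p1)) → ¬(¬(p1 ∨ p5) ∧ (p1 → p5))) ∨ (¬(¬(p1 ∨ p5) ∧ (p1 → p5)) → ¬((p4 ↔ ¬p3) → ¬(p2 → p1)))): α-rule — add ¬(¬((p4 ↔ ¬p3) → ¬(p2 → p1)) → ¬(¬(p1 ∨ p5) ∧ (p1 → p5))), ¬(¬(¬(p1 ∨ p5) ∧ (p1 → p5)) → ¬((p4 ↔ ¬p3) → ¬(p2 → p1))).
¬(¬((p4 ↔ ¬p3) → ¬(p2 → p1)) → ¬(¬(p1 ∨ p5) ∧ (p1 → p5))): α-rule — add ¬((p4 ↔ ¬p3) → ¬(p2 → p1)), ¬¬(¬(p1 ∨ p5) ∧ (p1 → p5)).
¬(¬(¬(p1 ∨ p5) ∧ (p1 → p5)) → ¬((p4 ↔ ¬p3) → ¬(p2 → p1))): α-rule — add ¬(¬(p1 ∨ p5) ∧ (p1 → p5)), ¬¬((p4 ↔ ¬p3) → ¬(p2 → p1)).
¬((p4 ↔ ¬p3) → ¬(p2 → p1)): α-rule — add (p4 ↔ ¬p3), ¬¬(p2 → p1).
¬¬(¬(p1 ∨ p5) ∧ (p1 → p5)): α-rule — add ¬(p1 ∨ p5), (p1 → p5).
¬(p1 ∨ p5): α-rule — add ¬p1, ¬p5.
¬(¬(p1 ∨ p5) ∧ (p1 → p5)): β-rule — branch into ¬¬(p1 ∨ p5)  //  ¬(p1 → p5).
  branch 1 (add ¬¬(p1 ∨ p5)):
    ¬¬((p4 ↔ ¬p3) → ¬(p2 → p1)): β-rule — branch into ¬(p4 ↔ ¬p3)  //  ¬(p2 → p1).
      branch 1.1 (add ¬(p4 ↔ ¬p3)):
        (p4 ↔ ¬p3): β-rule — branch into p4, ¬p3  //  ¬p4, ¬¬p3.
          branch 1.1.1 (add p4, ¬p3):
            ¬¬(p2 → p1): β-rule — branch into ¬p2  //  p1.
              branch 1.1.1.1 (add ¬p2):
                (p1 → p5): β-rule — branch into ¬p1  //  p5.
                  branch 1.1.1.1.1 (add ¬p1):
                    ¬¬(p1 ∨ p5): β-rule — branch into p1  //  p5.
                      branch 1.1.1.1.1.1 (add p1):
                        × closes — contains both p1 and ¬p1.
                      branch 1.1.1.1.1.2 (add p5):
                        × closes — contains both p5 and ¬p5.
                  branch 1.1.1.1.2 (add p5):
                    × closes — contains both p5 and ¬p5.
              branch 1.1.1.2 (add p1):
                × closes — contains both p1 and ¬p1.
          branch 1.1.2 (add ¬p4, ¬¬p3):
            ¬¬(p2 → p1): β-rule — branch into ¬p2  //  p1.
              branch 1.1.2.1 (add ¬p2):
                (p1 → p5): β-rule — branch into ¬p1  //  p5.
                  branch 1.1.2.1.1 (add ¬p1):
                    ¬¬(p1 ∨ p5): β-rule — branch into p1  //  p5.
                      branch 1.1.2.1.1.1 (add p1):
                        × closes — contains both p1 and ¬p1.
                      branch 1.1.2.1.1.2 (add p5):
                        × closes — contains both p5 and ¬p5.
                  branch 1.1.2.1.2 (add p5):
                    × closes — contains both p5 and ¬p5.
              branch 1.1.2.2 (add p1):
                × closes — contains both p1 and ¬p1.
      branch 1.2 (add ¬(p2 → p1)):
        ¬(p2 → p1): α-rule — add p2, ¬p1.
        (p4 ↔ ¬p3): β-rule — branch into p4, ¬p3  //  ¬p4, ¬¬p3.
          branch 1.2.1 (add p4, ¬p3):
            ¬¬(p2 → p1): β-rule — branch into ¬p2  //  p1.
              branch 1.2.1.1 (add ¬p2):
                × closes — contains both p2 and ¬p2.
              branch 1.2.1.2 (add p1):
                × closes — contains both p1 and ¬p1.
          branch 1.2.2 (add ¬p4, ¬¬p3):
            ¬¬(p2 → p1): β-rule — branch into ¬p2  //  p1.
              branch 1.2.2.1 (add ¬p2):
                × closes — contains both p2 and ¬p2.
              branch 1.2.2.2 (add p1):
                × closes — contains both p1 and ¬p1.
  branch 2 (add ¬(p1 → p5)):
    ¬(p1 → p5): α-rule — add p1, ¬p5.
    × closes — contains both p1 and ¬p1.
All 13 branches close.
Every branch closed; the formula is unsatisfiable.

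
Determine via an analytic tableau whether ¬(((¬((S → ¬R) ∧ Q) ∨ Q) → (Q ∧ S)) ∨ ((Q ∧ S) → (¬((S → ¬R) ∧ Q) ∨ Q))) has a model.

Initial set: {T ¬(((¬((S → ¬R) ∧ Q) ∨ Q) → (Q ∧ S)) ∨ ((Q ∧ S) → (¬((S → ¬R) ∧ Q) ∨ Q)))}.
T ¬(((¬((S → ¬R) ∧ Q) ∨ Q) → (Q ∧ S)) ∨ ((Q ∧ S) → (¬((S → ¬R) ∧ Q) ∨ Q))): α-rule — add F ((¬((S → ¬R) ∧ Q) ∨ Q) → (Q ∧ S)), F ((Q ∧ S) → (¬((S → ¬R) ∧ Q) ∨ Q)).
F ((¬((S → ¬R) ∧ Q) ∨ Q) → (Q ∧ S)): α-rule — add T (¬((S → ¬R) ∧ Q) ∨ Q), F (Q ∧ S).
F ((Q ∧ S) → (¬((S → ¬R) ∧ Q) ∨ Q)): α-rule — add T (Q ∧ S), F (¬((S → ¬R) ∧ Q) ∨ Q).
T (Q ∧ S): α-rule — add T Q, T S.
F (¬((S → ¬R) ∧ Q) ∨ Q): α-rule — add F ¬((S → ¬R) ∧ Q), F Q.
× closes — contains both Q and ¬Q.
All 1 branch closes.
Every branch closed; the formula is unsatisfiable.

Unsatisfiable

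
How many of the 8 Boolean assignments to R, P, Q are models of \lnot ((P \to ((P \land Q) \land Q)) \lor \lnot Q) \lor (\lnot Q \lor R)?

6

Initial set: {(\lnot ((P \to ((P \land Q) \land Q)) \lor \lnot Q) \lor (\lnot Q \lor R))}.
(\lnot ((P \to ((P \land Q) \land Q)) \lor \lnot Q) \lor (\lnot Q \lor R)): β-rule — branch into \lnot ((P \to ((P \land Q) \land Q)) \lor \lnot Q)  //  (\lnot Q \lor R).
  branch 1 (add \lnot ((P \to ((P \land Q) \land Q)) \lor \lnot Q)):
    \lnot ((P \to ((P \land Q) \land Q)) \lor \lnot Q): α-rule — add \lnot (P \to ((P \land Q) \land Q)), \lnot \lnot Q.
    \lnot (P \to ((P \land Q) \land Q)): α-rule — add P, \lnot ((P \land Q) \land Q).
    \lnot ((P \land Q) \land Q): β-rule — branch into \lnot (P \land Q)  //  \lnot Q.
      branch 1.1 (add \lnot (P \land Q)):
        \lnot (P \land Q): β-rule — branch into \lnot P  //  \lnot Q.
          branch 1.1.1 (add \lnot P):
            × closes — contains both P and \lnot P.
          branch 1.1.2 (add \lnot Q):
            × closes — contains both Q and \lnot Q.
      branch 1.2 (add \lnot Q):
        × closes — contains both Q and \lnot Q.
  branch 2 (add (\lnot Q \lor R)):
    (\lnot Q \lor R): β-rule — branch into \lnot Q  //  R.
      branch 2.1 (add \lnot Q):
        ○ open, literals {Q=0}.
      branch 2.2 (add R):
        ○ open, literals {R=1}.
3 branches closed, 2 open.
Each open branch fixes some atoms; the unmentioned ones are free. Counting distinct full assignments: branch {Q=0} (R, P) contributes 4 new; branch {R=1} (P, Q) contributes 2 new. Total: 6.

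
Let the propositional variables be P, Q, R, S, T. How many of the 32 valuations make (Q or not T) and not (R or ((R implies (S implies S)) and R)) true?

12

Initial set: {((Q or not T) and not (R or ((R implies (S implies S)) and R)))}.
((Q or not T) and not (R or ((R implies (S implies S)) and R))): α-rule — add (Q or not T), not (R or ((R implies (S implies S)) and R)).
not (R or ((R implies (S implies S)) and R)): α-rule — add not R, not ((R implies (S implies S)) and R).
(Q or not T): β-rule — branch into Q  //  not T.
  branch 1 (add Q):
    not ((R implies (S implies S)) and R): β-rule — branch into not (R implies (S implies S))  //  not R.
      branch 1.1 (add not (R implies (S implies S))):
        not (R implies (S implies S)): α-rule — add R, not (S implies S).
        × closes — contains both R and not R.
      branch 1.2 (add not R):
        ○ open, literals {Q=true, R=false}.
  branch 2 (add not T):
    not ((R implies (S implies S)) and R): β-rule — branch into not (R implies (S implies S))  //  not R.
      branch 2.1 (add not (R implies (S implies S))):
        not (R implies (S implies S)): α-rule — add R, not (S implies S).
        × closes — contains both R and not R.
      branch 2.2 (add not R):
        ○ open, literals {R=false, T=false}.
2 branches closed, 2 open.
Each open branch fixes some atoms; the unmentioned ones are free. Counting distinct full assignments: branch {Q=true, R=false} (P, S, T) contributes 8 new; branch {R=false, T=false} (P, Q, S) contributes 4 new. Total: 12.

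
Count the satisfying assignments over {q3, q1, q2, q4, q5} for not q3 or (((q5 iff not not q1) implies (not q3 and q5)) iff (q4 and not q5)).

24

Initial set: {(not q3 or (((q5 iff not not q1) implies (not q3 and q5)) iff (q4 and not q5)))}.
(not q3 or (((q5 iff not not q1) implies (not q3 and q5)) iff (q4 and not q5))): β-rule — branch into not q3  //  (((q5 iff not not q1) implies (not q3 and q5)) iff (q4 and not q5)).
  branch 1 (add not q3):
    ○ open, literals {q3=0}.
  branch 2 (add (((q5 iff not not q1) implies (not q3 and q5)) iff (q4 and not q5))):
    (((q5 iff not not q1) implies (not q3 and q5)) iff (q4 and not q5)): β-rule — branch into ((q5 iff not not q1) implies (not q3 and q5)), (q4 and not q5)  //  not ((q5 iff not not q1) implies (not q3 and q5)), not (q4 and not q5).
      branch 2.1 (add ((q5 iff not not q1) implies (not q3 and q5)), (q4 and not q5)):
        (q4 and not q5): α-rule — add q4, not q5.
        ((q5 iff not not q1) implies (not q3 and q5)): β-rule — branch into not (q5 iff not not q1)  //  (not q3 and q5).
          branch 2.1.1 (add not (q5 iff not not q1)):
            not (q5 iff not not q1): β-rule — branch into q5, not not not q1  //  not q5, not not q1.
              branch 2.1.1.1 (add q5, not not not q1):
                × closes — contains both q5 and not q5.
              branch 2.1.1.2 (add not q5, not not q1):
                not not q1: drop double negation, giving q1.
                ○ open, literals {q1=1, q4=1, q5=0}.
          branch 2.1.2 (add (not q3 and q5)):
            (not q3 and q5): α-rule — add not q3, q5.
            × closes — contains both q5 and not q5.
      branch 2.2 (add not ((q5 iff not not q1) implies (not q3 and q5)), not (q4 and not q5)):
        not ((q5 iff not not q1) implies (not q3 and q5)): α-rule — add (q5 iff not not q1), not (not q3 and q5).
        not (q4 and not q5): β-rule — branch into not q4  //  not not q5.
          branch 2.2.1 (add not q4):
            (q5 iff not not q1): β-rule — branch into q5, not not q1  //  not q5, not not not q1.
              branch 2.2.1.1 (add q5, not not q1):
                not not q1: drop double negation, giving q1.
                not (not q3 and q5): β-rule — branch into not not q3  //  not q5.
                  branch 2.2.1.1.1 (add not not q3):
                    ○ open, literals {q1=1, q3=1, q4=0, q5=1}.
                  branch 2.2.1.1.2 (add not q5):
                    × closes — contains both q5 and not q5.
              branch 2.2.1.2 (add not q5, not not not q1):
                not not not q1: drop double negation, giving not q1.
                not (not q3 and q5): β-rule — branch into not not q3  //  not q5.
                  branch 2.2.1.2.1 (add not not q3):
                    ○ open, literals {q1=0, q3=1, q4=0, q5=0}.
                  branch 2.2.1.2.2 (add not q5):
                    ○ open, literals {q1=0, q4=0, q5=0}.
          branch 2.2.2 (add not not q5):
            (q5 iff not not q1): β-rule — branch into q5, not not q1  //  not q5, not not not q1.
              branch 2.2.2.1 (add q5, not not q1):
                not not q1: drop double negation, giving q1.
                not (not q3 and q5): β-rule — branch into not not q3  //  not q5.
                  branch 2.2.2.1.1 (add not not q3):
                    ○ open, literals {q1=1, q3=1, q5=1}.
                  branch 2.2.2.1.2 (add not q5):
                    × closes — contains both q5 and not q5.
              branch 2.2.2.2 (add not q5, not not not q1):
                × closes — contains both q5 and not q5.
5 branches closed, 6 open.
Each open branch fixes some atoms; the unmentioned ones are free. Counting distinct full assignments: branch {q3=0} (q1, q2, q4, q5) contributes 16 new; branch {q1=1, q4=1, q5=0} (q3, q2) contributes 2 new; branch {q1=1, q3=1, q4=0, q5=1} (q2) contributes 2 new; branch {q1=0, q3=1, q4=0, q5=0} (q2) contributes 2 new; branch {q1=0, q4=0, q5=0} (q3, q2) contributes 0 new; branch {q1=1, q3=1, q5=1} (q2, q4) contributes 2 new. Total: 24.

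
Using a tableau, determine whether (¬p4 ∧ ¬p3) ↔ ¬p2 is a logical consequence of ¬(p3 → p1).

No

Initial set: {¬(p3 → p1); ¬((¬p4 ∧ ¬p3) ↔ ¬p2)}.
¬(p3 → p1): α-rule — add p3, ¬p1.
¬((¬p4 ∧ ¬p3) ↔ ¬p2): β-rule — branch into (¬p4 ∧ ¬p3), ¬¬p2  //  ¬(¬p4 ∧ ¬p3), ¬p2.
  branch 1 (add (¬p4 ∧ ¬p3), ¬¬p2):
    (¬p4 ∧ ¬p3): α-rule — add ¬p4, ¬p3.
    × closes — contains both p3 and ¬p3.
  branch 2 (add ¬(¬p4 ∧ ¬p3), ¬p2):
    ¬(¬p4 ∧ ¬p3): β-rule — branch into ¬¬p4  //  ¬¬p3.
      branch 2.1 (add ¬¬p4):
        ○ open, literals {p1=false, p2=false, p3=true, p4=true}.
      branch 2.2 (add ¬¬p3):
        ○ open, literals {p1=false, p2=false, p3=true}.
1 branch closed, 2 open.
An open branch gives a countermodel: p1=false, p2=false, p3=true, p4=true (unmentioned atoms arbitrary); the premises hold there but the conclusion fails.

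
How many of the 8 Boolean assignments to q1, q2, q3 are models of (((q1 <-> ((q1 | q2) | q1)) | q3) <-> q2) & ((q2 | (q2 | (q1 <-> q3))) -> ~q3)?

Initial set: {((((q1 <-> ((q1 | q2) | q1)) | q3) <-> q2) & ((q2 | (q2 | (q1 <-> q3))) -> ~q3))}.
((((q1 <-> ((q1 | q2) | q1)) | q3) <-> q2) & ((q2 | (q2 | (q1 <-> q3))) -> ~q3)): α-rule — add (((q1 <-> ((q1 | q2) | q1)) | q3) <-> q2), ((q2 | (q2 | (q1 <-> q3))) -> ~q3).
(((q1 <-> ((q1 | q2) | q1)) | q3) <-> q2): β-rule — branch into ((q1 <-> ((q1 | q2) | q1)) | q3), q2  //  ~((q1 <-> ((q1 | q2) | q1)) | q3), ~q2.
  branch 1 (add ((q1 <-> ((q1 | q2) | q1)) | q3), q2):
    ((q2 | (q2 | (q1 <-> q3))) -> ~q3): β-rule — branch into ~(q2 | (q2 | (q1 <-> q3)))  //  ~q3.
      branch 1.1 (add ~(q2 | (q2 | (q1 <-> q3)))):
        ~(q2 | (q2 | (q1 <-> q3))): α-rule — add ~q2, ~(q2 | (q1 <-> q3)).
        × closes — contains both q2 and ~q2.
      branch 1.2 (add ~q3):
        ((q1 <-> ((q1 | q2) | q1)) | q3): β-rule — branch into (q1 <-> ((q1 | q2) | q1))  //  q3.
          branch 1.2.1 (add (q1 <-> ((q1 | q2) | q1))):
            (q1 <-> ((q1 | q2) | q1)): β-rule — branch into q1, ((q1 | q2) | q1)  //  ~q1, ~((q1 | q2) | q1).
              branch 1.2.1.1 (add q1, ((q1 | q2) | q1)):
                ((q1 | q2) | q1): β-rule — branch into (q1 | q2)  //  q1.
                  branch 1.2.1.1.1 (add (q1 | q2)):
                    (q1 | q2): β-rule — branch into q1  //  q2.
                      branch 1.2.1.1.1.1 (add q1):
                        ○ open, literals {q1=T, q2=T, q3=F}.
                      branch 1.2.1.1.1.2 (add q2):
                        ○ open, literals {q1=T, q2=T, q3=F}.
                  branch 1.2.1.1.2 (add q1):
                    ○ open, literals {q1=T, q2=T, q3=F}.
              branch 1.2.1.2 (add ~q1, ~((q1 | q2) | q1)):
                ~((q1 | q2) | q1): α-rule — add ~(q1 | q2), ~q1.
                ~(q1 | q2): α-rule — add ~q1, ~q2.
                × closes — contains both q2 and ~q2.
          branch 1.2.2 (add q3):
            × closes — contains both q3 and ~q3.
  branch 2 (add ~((q1 <-> ((q1 | q2) | q1)) | q3), ~q2):
    ~((q1 <-> ((q1 | q2) | q1)) | q3): α-rule — add ~(q1 <-> ((q1 | q2) | q1)), ~q3.
    ((q2 | (q2 | (q1 <-> q3))) -> ~q3): β-rule — branch into ~(q2 | (q2 | (q1 <-> q3)))  //  ~q3.
      branch 2.1 (add ~(q2 | (q2 | (q1 <-> q3)))):
        ~(q2 | (q2 | (q1 <-> q3))): α-rule — add ~q2, ~(q2 | (q1 <-> q3)).
        ~(q2 | (q1 <-> q3)): α-rule — add ~q2, ~(q1 <-> q3).
        ~(q1 <-> ((q1 | q2) | q1)): β-rule — branch into q1, ~((q1 | q2) | q1)  //  ~q1, ((q1 | q2) | q1).
          branch 2.1.1 (add q1, ~((q1 | q2) | q1)):
            ~((q1 | q2) | q1): α-rule — add ~(q1 | q2), ~q1.
            × closes — contains both q1 and ~q1.
          branch 2.1.2 (add ~q1, ((q1 | q2) | q1)):
            ~(q1 <-> q3): β-rule — branch into q1, ~q3  //  ~q1, q3.
              branch 2.1.2.1 (add q1, ~q3):
                × closes — contains both q1 and ~q1.
              branch 2.1.2.2 (add ~q1, q3):
                × closes — contains both q3 and ~q3.
      branch 2.2 (add ~q3):
        ~(q1 <-> ((q1 | q2) | q1)): β-rule — branch into q1, ~((q1 | q2) | q1)  //  ~q1, ((q1 | q2) | q1).
          branch 2.2.1 (add q1, ~((q1 | q2) | q1)):
            ~((q1 | q2) | q1): α-rule — add ~(q1 | q2), ~q1.
            × closes — contains both q1 and ~q1.
          branch 2.2.2 (add ~q1, ((q1 | q2) | q1)):
            ((q1 | q2) | q1): β-rule — branch into (q1 | q2)  //  q1.
              branch 2.2.2.1 (add (q1 | q2)):
                (q1 | q2): β-rule — branch into q1  //  q2.
                  branch 2.2.2.1.1 (add q1):
                    × closes — contains both q1 and ~q1.
                  branch 2.2.2.1.2 (add q2):
                    × closes — contains both q2 and ~q2.
              branch 2.2.2.2 (add q1):
                × closes — contains both q1 and ~q1.
10 branches closed, 3 open.
Each open branch fixes some atoms; the unmentioned ones are free. Counting distinct full assignments: branch {q1=T, q2=T, q3=F} (none free) contributes 1 new; branch {q1=T, q2=T, q3=F} (none free) contributes 0 new; branch {q1=T, q2=T, q3=F} (none free) contributes 0 new. Total: 1.

1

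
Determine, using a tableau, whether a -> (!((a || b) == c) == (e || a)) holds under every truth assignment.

Assume the negation and expand:
Initial set: {!(a -> (!((a || b) == c) == (e || a)))}.
!(a -> (!((a || b) == c) == (e || a))): α-rule — add a, !(!((a || b) == c) == (e || a)).
!(!((a || b) == c) == (e || a)): β-rule — branch into !((a || b) == c), !(e || a)  //  !!((a || b) == c), (e || a).
  branch 1 (add !((a || b) == c), !(e || a)):
    !(e || a): α-rule — add !e, !a.
    × closes — contains both a and !a.
  branch 2 (add !!((a || b) == c), (e || a)):
    !!((a || b) == c): β-rule — branch into (a || b), c  //  !(a || b), !c.
      branch 2.1 (add (a || b), c):
        (e || a): β-rule — branch into e  //  a.
          branch 2.1.1 (add e):
            (a || b): β-rule — branch into a  //  b.
              branch 2.1.1.1 (add a):
                ○ open, literals {a=1, c=1, e=1}.
              branch 2.1.1.2 (add b):
                ○ open, literals {a=1, b=1, c=1, e=1}.
          branch 2.1.2 (add a):
            (a || b): β-rule — branch into a  //  b.
              branch 2.1.2.1 (add a):
                ○ open, literals {a=1, c=1}.
              branch 2.1.2.2 (add b):
                ○ open, literals {a=1, b=1, c=1}.
      branch 2.2 (add !(a || b), !c):
        !(a || b): α-rule — add !a, !b.
        × closes — contains both a and !a.
2 branches closed, 4 open.
An open branch gives a countermodel: a=1, c=1, e=1 (unmentioned atoms arbitrary); under it the original formula is false.

Not valid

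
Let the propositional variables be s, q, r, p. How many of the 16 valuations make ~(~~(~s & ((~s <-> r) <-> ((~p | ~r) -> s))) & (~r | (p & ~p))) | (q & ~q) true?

Initial set: {(~(~~(~s & ((~s <-> r) <-> ((~p | ~r) -> s))) & (~r | (p & ~p))) | (q & ~q))}.
(~(~~(~s & ((~s <-> r) <-> ((~p | ~r) -> s))) & (~r | (p & ~p))) | (q & ~q)): β-rule — branch into ~(~~(~s & ((~s <-> r) <-> ((~p | ~r) -> s))) & (~r | (p & ~p)))  //  (q & ~q).
  branch 1 (add ~(~~(~s & ((~s <-> r) <-> ((~p | ~r) -> s))) & (~r | (p & ~p)))):
    ~(~~(~s & ((~s <-> r) <-> ((~p | ~r) -> s))) & (~r | (p & ~p))): β-rule — branch into ~~~(~s & ((~s <-> r) <-> ((~p | ~r) -> s)))  //  ~(~r | (p & ~p)).
      branch 1.1 (add ~~~(~s & ((~s <-> r) <-> ((~p | ~r) -> s)))):
        ~~~(~s & ((~s <-> r) <-> ((~p | ~r) -> s))): drop double negation, giving ~(~s & ((~s <-> r) <-> ((~p | ~r) -> s))).
        ~(~s & ((~s <-> r) <-> ((~p | ~r) -> s))): β-rule — branch into ~~s  //  ~((~s <-> r) <-> ((~p | ~r) -> s)).
          branch 1.1.1 (add ~~s):
            ○ open, literals {s=T}.
          branch 1.1.2 (add ~((~s <-> r) <-> ((~p | ~r) -> s))):
            ~((~s <-> r) <-> ((~p | ~r) -> s)): β-rule — branch into (~s <-> r), ~((~p | ~r) -> s)  //  ~(~s <-> r), ((~p | ~r) -> s).
              branch 1.1.2.1 (add (~s <-> r), ~((~p | ~r) -> s)):
                ~((~p | ~r) -> s): α-rule — add (~p | ~r), ~s.
                (~s <-> r): β-rule — branch into ~s, r  //  ~~s, ~r.
                  branch 1.1.2.1.1 (add ~s, r):
                    (~p | ~r): β-rule — branch into ~p  //  ~r.
                      branch 1.1.2.1.1.1 (add ~p):
                        ○ open, literals {p=F, r=T, s=F}.
                      branch 1.1.2.1.1.2 (add ~r):
                        × closes — contains both r and ~r.
                  branch 1.1.2.1.2 (add ~~s, ~r):
                    × closes — contains both s and ~s.
              branch 1.1.2.2 (add ~(~s <-> r), ((~p | ~r) -> s)):
                ~(~s <-> r): β-rule — branch into ~s, ~r  //  ~~s, r.
                  branch 1.1.2.2.1 (add ~s, ~r):
                    ((~p | ~r) -> s): β-rule — branch into ~(~p | ~r)  //  s.
                      branch 1.1.2.2.1.1 (add ~(~p | ~r)):
                        ~(~p | ~r): α-rule — add ~~p, ~~r.
                        × closes — contains both r and ~r.
                      branch 1.1.2.2.1.2 (add s):
                        × closes — contains both s and ~s.
                  branch 1.1.2.2.2 (add ~~s, r):
                    ((~p | ~r) -> s): β-rule — branch into ~(~p | ~r)  //  s.
                      branch 1.1.2.2.2.1 (add ~(~p | ~r)):
                        ~(~p | ~r): α-rule — add ~~p, ~~r.
                        ○ open, literals {p=T, r=T, s=T}.
                      branch 1.1.2.2.2.2 (add s):
                        ○ open, literals {r=T, s=T}.
      branch 1.2 (add ~(~r | (p & ~p))):
        ~(~r | (p & ~p)): α-rule — add ~~r, ~(p & ~p).
        ~(p & ~p): β-rule — branch into ~p  //  ~~p.
          branch 1.2.1 (add ~p):
            ○ open, literals {p=F, r=T}.
          branch 1.2.2 (add ~~p):
            ○ open, literals {p=T, r=T}.
  branch 2 (add (q & ~q)):
    (q & ~q): α-rule — add q, ~q.
    × closes — contains both q and ~q.
5 branches closed, 6 open.
Each open branch fixes some atoms; the unmentioned ones are free. Counting distinct full assignments: branch {s=T} (q, r, p) contributes 8 new; branch {p=F, r=T, s=F} (q) contributes 2 new; branch {p=T, r=T, s=T} (q) contributes 0 new; branch {r=T, s=T} (q, p) contributes 0 new; branch {p=F, r=T} (s, q) contributes 0 new; branch {p=T, r=T} (s, q) contributes 2 new. Total: 12.

12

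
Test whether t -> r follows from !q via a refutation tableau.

No

Initial set: {!q; !(t -> r)}.
!(t -> r): α-rule — add t, !r.
○ open, literals {q=false, r=false, t=true}.
0 branches closed, 1 open.
An open branch gives a countermodel: q=false, r=false, t=true (unmentioned atoms arbitrary); the premises hold there but the conclusion fails.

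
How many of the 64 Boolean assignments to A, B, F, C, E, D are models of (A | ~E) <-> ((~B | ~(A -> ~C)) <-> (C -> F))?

32

Initial set: {((A | ~E) <-> ((~B | ~(A -> ~C)) <-> (C -> F)))}.
((A | ~E) <-> ((~B | ~(A -> ~C)) <-> (C -> F))): β-rule — branch into (A | ~E), ((~B | ~(A -> ~C)) <-> (C -> F))  //  ~(A | ~E), ~((~B | ~(A -> ~C)) <-> (C -> F)).
  branch 1 (add (A | ~E), ((~B | ~(A -> ~C)) <-> (C -> F))):
    (A | ~E): β-rule — branch into A  //  ~E.
      branch 1.1 (add A):
        ((~B | ~(A -> ~C)) <-> (C -> F)): β-rule — branch into (~B | ~(A -> ~C)), (C -> F)  //  ~(~B | ~(A -> ~C)), ~(C -> F).
          branch 1.1.1 (add (~B | ~(A -> ~C)), (C -> F)):
            (~B | ~(A -> ~C)): β-rule — branch into ~B  //  ~(A -> ~C).
              branch 1.1.1.1 (add ~B):
                (C -> F): β-rule — branch into ~C  //  F.
                  branch 1.1.1.1.1 (add ~C):
                    ○ open, literals {A=true, B=false, C=false}.
                  branch 1.1.1.1.2 (add F):
                    ○ open, literals {A=true, B=false, F=true}.
              branch 1.1.1.2 (add ~(A -> ~C)):
                ~(A -> ~C): α-rule — add A, ~~C.
                (C -> F): β-rule — branch into ~C  //  F.
                  branch 1.1.1.2.1 (add ~C):
                    × closes — contains both C and ~C.
                  branch 1.1.1.2.2 (add F):
                    ○ open, literals {A=true, C=true, F=true}.
          branch 1.1.2 (add ~(~B | ~(A -> ~C)), ~(C -> F)):
            ~(~B | ~(A -> ~C)): α-rule — add ~~B, ~~(A -> ~C).
            ~(C -> F): α-rule — add C, ~F.
            ~~(A -> ~C): β-rule — branch into ~A  //  ~C.
              branch 1.1.2.1 (add ~A):
                × closes — contains both A and ~A.
              branch 1.1.2.2 (add ~C):
                × closes — contains both C and ~C.
      branch 1.2 (add ~E):
        ((~B | ~(A -> ~C)) <-> (C -> F)): β-rule — branch into (~B | ~(A -> ~C)), (C -> F)  //  ~(~B | ~(A -> ~C)), ~(C -> F).
          branch 1.2.1 (add (~B | ~(A -> ~C)), (C -> F)):
            (~B | ~(A -> ~C)): β-rule — branch into ~B  //  ~(A -> ~C).
              branch 1.2.1.1 (add ~B):
                (C -> F): β-rule — branch into ~C  //  F.
                  branch 1.2.1.1.1 (add ~C):
                    ○ open, literals {B=false, C=false, E=false}.
                  branch 1.2.1.1.2 (add F):
                    ○ open, literals {B=false, E=false, F=true}.
              branch 1.2.1.2 (add ~(A -> ~C)):
                ~(A -> ~C): α-rule — add A, ~~C.
                (C -> F): β-rule — branch into ~C  //  F.
                  branch 1.2.1.2.1 (add ~C):
                    × closes — contains both C and ~C.
                  branch 1.2.1.2.2 (add F):
                    ○ open, literals {A=true, C=true, E=false, F=true}.
          branch 1.2.2 (add ~(~B | ~(A -> ~C)), ~(C -> F)):
            ~(~B | ~(A -> ~C)): α-rule — add ~~B, ~~(A -> ~C).
            ~(C -> F): α-rule — add C, ~F.
            ~~(A -> ~C): β-rule — branch into ~A  //  ~C.
              branch 1.2.2.1 (add ~A):
                ○ open, literals {A=false, B=true, C=true, E=false, F=false}.
              branch 1.2.2.2 (add ~C):
                × closes — contains both C and ~C.
  branch 2 (add ~(A | ~E), ~((~B | ~(A -> ~C)) <-> (C -> F))):
    ~(A | ~E): α-rule — add ~A, ~~E.
    ~((~B | ~(A -> ~C)) <-> (C -> F)): β-rule — branch into (~B | ~(A -> ~C)), ~(C -> F)  //  ~(~B | ~(A -> ~C)), (C -> F).
      branch 2.1 (add (~B | ~(A -> ~C)), ~(C -> F)):
        ~(C -> F): α-rule — add C, ~F.
        (~B | ~(A -> ~C)): β-rule — branch into ~B  //  ~(A -> ~C).
          branch 2.1.1 (add ~B):
            ○ open, literals {A=false, B=false, C=true, E=true, F=false}.
          branch 2.1.2 (add ~(A -> ~C)):
            ~(A -> ~C): α-rule — add A, ~~C.
            × closes — contains both A and ~A.
      branch 2.2 (add ~(~B | ~(A -> ~C)), (C -> F)):
        ~(~B | ~(A -> ~C)): α-rule — add ~~B, ~~(A -> ~C).
        (C -> F): β-rule — branch into ~C  //  F.
          branch 2.2.1 (add ~C):
            ~~(A -> ~C): β-rule — branch into ~A  //  ~C.
              branch 2.2.1.1 (add ~A):
                ○ open, literals {A=false, B=true, C=false, E=true}.
              branch 2.2.1.2 (add ~C):
                ○ open, literals {A=false, B=true, C=false, E=true}.
          branch 2.2.2 (add F):
            ~~(A -> ~C): β-rule — branch into ~A  //  ~C.
              branch 2.2.2.1 (add ~A):
                ○ open, literals {A=false, B=true, E=true, F=true}.
              branch 2.2.2.2 (add ~C):
                ○ open, literals {A=false, B=true, C=false, E=true, F=true}.
6 branches closed, 12 open.
Each open branch fixes some atoms; the unmentioned ones are free. Counting distinct full assignments: branch {A=true, B=false, C=false} (F, E, D) contributes 8 new; branch {A=true, B=false, F=true} (C, E, D) contributes 4 new; branch {A=true, C=true, F=true} (B, E, D) contributes 4 new; branch {B=false, C=false, E=false} (A, F, D) contributes 4 new; branch {B=false, E=false, F=true} (A, C, D) contributes 2 new; branch {A=true, C=true, E=false, F=true} (B, D) contributes 0 new; branch {A=false, B=true, C=true, E=false, F=false} (D) contributes 2 new; branch {A=false, B=false, C=true, E=true, F=false} (D) contributes 2 new; branch {A=false, B=true, C=false, E=true} (F, D) contributes 4 new; branch {A=false, B=true, C=false, E=true} (F, D) contributes 0 new; branch {A=false, B=true, E=true, F=true} (C, D) contributes 2 new; branch {A=false, B=true, C=false, E=true, F=true} (D) contributes 0 new. Total: 32.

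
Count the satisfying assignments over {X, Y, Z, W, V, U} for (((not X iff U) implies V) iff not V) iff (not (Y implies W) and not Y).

48

Initial set: {T ((((not X iff U) implies V) iff not V) iff (not (Y implies W) and not Y))}.
T ((((not X iff U) implies V) iff not V) iff (not (Y implies W) and not Y)): β-rule — branch into T (((not X iff U) implies V) iff not V), T (not (Y implies W) and not Y)  //  F (((not X iff U) implies V) iff not V), F (not (Y implies W) and not Y).
  branch 1 (add T (((not X iff U) implies V) iff not V), T (not (Y implies W) and not Y)):
    T (not (Y implies W) and not Y): α-rule — add T not (Y implies W), T not Y.
    T not (Y implies W): α-rule — add T Y, F W.
    × closes — contains both Y and not Y.
  branch 2 (add F (((not X iff U) implies V) iff not V), F (not (Y implies W) and not Y)):
    F (((not X iff U) implies V) iff not V): β-rule — branch into T ((not X iff U) implies V), F not V  //  F ((not X iff U) implies V), T not V.
      branch 2.1 (add T ((not X iff U) implies V), F not V):
        F (not (Y implies W) and not Y): β-rule — branch into F not (Y implies W)  //  F not Y.
          branch 2.1.1 (add F not (Y implies W)):
            T ((not X iff U) implies V): β-rule — branch into F (not X iff U)  //  T V.
              branch 2.1.1.1 (add F (not X iff U)):
                F not (Y implies W): β-rule — branch into F Y  //  T W.
                  branch 2.1.1.1.1 (add F Y):
                    F (not X iff U): β-rule — branch into T not X, F U  //  F not X, T U.
                      branch 2.1.1.1.1.1 (add T not X, F U):
                        ○ open, literals {U=0, V=1, X=0, Y=0}.
                      branch 2.1.1.1.1.2 (add F not X, T U):
                        ○ open, literals {U=1, V=1, X=1, Y=0}.
                  branch 2.1.1.1.2 (add T W):
                    F (not X iff U): β-rule — branch into T not X, F U  //  F not X, T U.
                      branch 2.1.1.1.2.1 (add T not X, F U):
                        ○ open, literals {U=0, V=1, W=1, X=0}.
                      branch 2.1.1.1.2.2 (add F not X, T U):
                        ○ open, literals {U=1, V=1, W=1, X=1}.
              branch 2.1.1.2 (add T V):
                F not (Y implies W): β-rule — branch into F Y  //  T W.
                  branch 2.1.1.2.1 (add F Y):
                    ○ open, literals {V=1, Y=0}.
                  branch 2.1.1.2.2 (add T W):
                    ○ open, literals {V=1, W=1}.
          branch 2.1.2 (add F not Y):
            T ((not X iff U) implies V): β-rule — branch into F (not X iff U)  //  T V.
              branch 2.1.2.1 (add F (not X iff U)):
                F (not X iff U): β-rule — branch into T not X, F U  //  F not X, T U.
                  branch 2.1.2.1.1 (add T not X, F U):
                    ○ open, literals {U=0, V=1, X=0, Y=1}.
                  branch 2.1.2.1.2 (add F not X, T U):
                    ○ open, literals {U=1, V=1, X=1, Y=1}.
              branch 2.1.2.2 (add T V):
                ○ open, literals {V=1, Y=1}.
      branch 2.2 (add F ((not X iff U) implies V), T not V):
        F ((not X iff U) implies V): α-rule — add T (not X iff U), F V.
        F (not (Y implies W) and not Y): β-rule — branch into F not (Y implies W)  //  F not Y.
          branch 2.2.1 (add F not (Y implies W)):
            T (not X iff U): β-rule — branch into T not X, T U  //  F not X, F U.
              branch 2.2.1.1 (add T not X, T U):
                F not (Y implies W): β-rule — branch into F Y  //  T W.
                  branch 2.2.1.1.1 (add F Y):
                    ○ open, literals {U=1, V=0, X=0, Y=0}.
                  branch 2.2.1.1.2 (add T W):
                    ○ open, literals {U=1, V=0, W=1, X=0}.
              branch 2.2.1.2 (add F not X, F U):
                F not (Y implies W): β-rule — branch into F Y  //  T W.
                  branch 2.2.1.2.1 (add F Y):
                    ○ open, literals {U=0, V=0, X=1, Y=0}.
                  branch 2.2.1.2.2 (add T W):
                    ○ open, literals {U=0, V=0, W=1, X=1}.
          branch 2.2.2 (add F not Y):
            T (not X iff U): β-rule — branch into T not X, T U  //  F not X, F U.
              branch 2.2.2.1 (add T not X, T U):
                ○ open, literals {U=1, V=0, X=0, Y=1}.
              branch 2.2.2.2 (add F not X, F U):
                ○ open, literals {U=0, V=0, X=1, Y=1}.
1 branch closed, 15 open.
Each open branch fixes some atoms; the unmentioned ones are free. Counting distinct full assignments: branch {U=0, V=1, X=0, Y=0} (Z, W) contributes 4 new; branch {U=1, V=1, X=1, Y=0} (Z, W) contributes 4 new; branch {U=0, V=1, W=1, X=0} (Y, Z) contributes 2 new; branch {U=1, V=1, W=1, X=1} (Y, Z) contributes 2 new; branch {V=1, Y=0} (X, Z, W, U) contributes 8 new; branch {V=1, W=1} (X, Y, Z, U) contributes 4 new; branch {U=0, V=1, X=0, Y=1} (Z, W) contributes 2 new; branch {U=1, V=1, X=1, Y=1} (Z, W) contributes 2 new; branch {V=1, Y=1} (X, Z, W, U) contributes 4 new; branch {U=1, V=0, X=0, Y=0} (Z, W) contributes 4 new; branch {U=1, V=0, W=1, X=0} (Y, Z) contributes 2 new; branch {U=0, V=0, X=1, Y=0} (Z, W) contributes 4 new; branch {U=0, V=0, W=1, X=1} (Y, Z) contributes 2 new; branch {U=1, V=0, X=0, Y=1} (Z, W) contributes 2 new; branch {U=0, V=0, X=1, Y=1} (Z, W) contributes 2 new. Total: 48.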